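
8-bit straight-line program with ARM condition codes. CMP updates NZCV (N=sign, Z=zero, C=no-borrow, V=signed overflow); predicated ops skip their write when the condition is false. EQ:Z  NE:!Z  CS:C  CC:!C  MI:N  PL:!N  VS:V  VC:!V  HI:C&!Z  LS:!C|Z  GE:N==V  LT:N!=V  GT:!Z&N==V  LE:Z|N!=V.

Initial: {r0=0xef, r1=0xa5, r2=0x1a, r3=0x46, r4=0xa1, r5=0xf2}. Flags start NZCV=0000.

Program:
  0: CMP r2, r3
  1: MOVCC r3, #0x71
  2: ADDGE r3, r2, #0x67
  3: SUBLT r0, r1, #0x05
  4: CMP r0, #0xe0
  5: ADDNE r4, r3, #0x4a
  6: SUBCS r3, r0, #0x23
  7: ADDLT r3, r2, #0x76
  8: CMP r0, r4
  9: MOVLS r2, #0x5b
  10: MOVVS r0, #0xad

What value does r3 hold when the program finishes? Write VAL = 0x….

[0] flags=1000 → (cmp)
[1] flags=1000 CC?T → r3=0x71
[2] flags=1000 GE?F → skip
[3] flags=1000 LT?T → r0=0xa0
[4] flags=1000 → (cmp)
[5] flags=1000 NE?T → r4=0xbb
[6] flags=1000 CS?F → skip
[7] flags=1000 LT?T → r3=0x90
[8] flags=1000 → (cmp)
[9] flags=1000 LS?T → r2=0x5b
[10] flags=1000 VS?F → skip

VAL = 0x90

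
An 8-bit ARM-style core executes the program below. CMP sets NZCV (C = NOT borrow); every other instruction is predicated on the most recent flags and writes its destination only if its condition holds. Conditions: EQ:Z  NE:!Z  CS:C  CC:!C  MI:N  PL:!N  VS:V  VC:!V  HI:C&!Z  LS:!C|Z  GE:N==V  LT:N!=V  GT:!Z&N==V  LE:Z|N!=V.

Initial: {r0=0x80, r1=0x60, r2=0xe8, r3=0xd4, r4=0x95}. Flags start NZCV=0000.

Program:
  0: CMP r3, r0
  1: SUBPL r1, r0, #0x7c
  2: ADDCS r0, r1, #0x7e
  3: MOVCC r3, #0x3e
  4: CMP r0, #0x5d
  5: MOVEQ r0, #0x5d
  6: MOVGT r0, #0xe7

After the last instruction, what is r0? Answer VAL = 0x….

[0] flags=0010 → (cmp)
[1] flags=0010 PL?T → r1=0x04
[2] flags=0010 CS?T → r0=0x82
[3] flags=0010 CC?F → skip
[4] flags=0011 → (cmp)
[5] flags=0011 EQ?F → skip
[6] flags=0011 GT?F → skip

VAL = 0x82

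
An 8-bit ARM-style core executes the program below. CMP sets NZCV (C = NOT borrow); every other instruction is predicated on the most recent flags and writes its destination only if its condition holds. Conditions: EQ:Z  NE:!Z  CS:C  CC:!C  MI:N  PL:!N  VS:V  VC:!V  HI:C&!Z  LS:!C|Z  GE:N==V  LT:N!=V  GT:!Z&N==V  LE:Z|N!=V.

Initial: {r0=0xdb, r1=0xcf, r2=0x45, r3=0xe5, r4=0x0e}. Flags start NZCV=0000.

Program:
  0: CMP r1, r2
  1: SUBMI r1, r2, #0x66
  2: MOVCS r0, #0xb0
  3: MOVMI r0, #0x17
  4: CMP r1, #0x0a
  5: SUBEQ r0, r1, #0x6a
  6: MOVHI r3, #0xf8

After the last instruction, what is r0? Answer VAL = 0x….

VAL = 0x17

0: ✓ CMP  NZCV=1010
1: ✓ SUBMI  r1←0xdf
2: ✓ MOVCS  r0←0xb0
3: ✓ MOVMI  r0←0x17
4: ✓ CMP  NZCV=1010
5: · SUBEQ
6: ✓ MOVHI  r3←0xf8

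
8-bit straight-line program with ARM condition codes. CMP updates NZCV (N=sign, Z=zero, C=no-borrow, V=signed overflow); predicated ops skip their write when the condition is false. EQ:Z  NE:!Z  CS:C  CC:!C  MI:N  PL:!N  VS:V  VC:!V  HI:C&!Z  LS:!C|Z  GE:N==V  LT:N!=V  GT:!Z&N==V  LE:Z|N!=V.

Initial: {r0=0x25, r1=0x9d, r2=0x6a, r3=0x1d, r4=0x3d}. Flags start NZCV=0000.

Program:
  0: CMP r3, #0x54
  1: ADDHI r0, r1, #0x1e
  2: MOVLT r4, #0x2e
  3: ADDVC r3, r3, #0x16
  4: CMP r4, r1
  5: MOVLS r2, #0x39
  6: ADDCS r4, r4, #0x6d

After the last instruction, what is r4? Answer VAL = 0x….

VAL = 0x2e

[0] flags=1000 → (cmp)
[1] flags=1000 HI?F → skip
[2] flags=1000 LT?T → r4=0x2e
[3] flags=1000 VC?T → r3=0x33
[4] flags=1001 → (cmp)
[5] flags=1001 LS?T → r2=0x39
[6] flags=1001 CS?F → skip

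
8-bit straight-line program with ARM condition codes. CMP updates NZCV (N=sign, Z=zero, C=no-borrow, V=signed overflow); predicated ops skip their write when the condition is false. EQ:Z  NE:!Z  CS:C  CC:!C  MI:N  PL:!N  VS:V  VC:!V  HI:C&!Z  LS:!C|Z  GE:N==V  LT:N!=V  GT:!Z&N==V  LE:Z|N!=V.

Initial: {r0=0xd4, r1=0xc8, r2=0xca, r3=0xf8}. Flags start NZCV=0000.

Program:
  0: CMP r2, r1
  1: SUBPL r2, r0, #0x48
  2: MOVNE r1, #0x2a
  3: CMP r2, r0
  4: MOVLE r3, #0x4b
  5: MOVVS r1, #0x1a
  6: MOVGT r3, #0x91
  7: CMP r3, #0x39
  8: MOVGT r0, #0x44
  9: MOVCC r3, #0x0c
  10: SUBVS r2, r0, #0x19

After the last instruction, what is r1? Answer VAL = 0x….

VAL = 0x2a

0: ✓ CMP  NZCV=0010
1: ✓ SUBPL  r2←0x8c
2: ✓ MOVNE  r1←0x2a
3: ✓ CMP  NZCV=1000
4: ✓ MOVLE  r3←0x4b
5: · MOVVS
6: · MOVGT
7: ✓ CMP  NZCV=0010
8: ✓ MOVGT  r0←0x44
9: · MOVCC
10: · SUBVS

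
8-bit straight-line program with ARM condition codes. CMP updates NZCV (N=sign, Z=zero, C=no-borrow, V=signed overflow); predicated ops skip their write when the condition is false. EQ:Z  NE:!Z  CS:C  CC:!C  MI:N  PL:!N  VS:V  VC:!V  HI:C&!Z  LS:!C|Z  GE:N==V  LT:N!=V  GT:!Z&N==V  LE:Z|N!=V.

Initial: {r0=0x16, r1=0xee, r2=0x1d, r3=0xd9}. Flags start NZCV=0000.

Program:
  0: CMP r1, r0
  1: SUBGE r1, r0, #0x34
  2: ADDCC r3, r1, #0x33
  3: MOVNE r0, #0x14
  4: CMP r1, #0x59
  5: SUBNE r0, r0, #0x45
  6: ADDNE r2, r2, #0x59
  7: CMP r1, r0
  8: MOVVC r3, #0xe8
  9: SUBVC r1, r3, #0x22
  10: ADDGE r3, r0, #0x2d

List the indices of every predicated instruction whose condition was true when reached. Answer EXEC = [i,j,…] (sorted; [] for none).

EXEC = [3,5,6,8,9,10]

[0] flags=1010 → (cmp)
[1] flags=1010 GE?F → skip
[2] flags=1010 CC?F → skip
[3] flags=1010 NE?T → r0=0x14
[4] flags=1010 → (cmp)
[5] flags=1010 NE?T → r0=0xcf
[6] flags=1010 NE?T → r2=0x76
[7] flags=0010 → (cmp)
[8] flags=0010 VC?T → r3=0xe8
[9] flags=0010 VC?T → r1=0xc6
[10] flags=0010 GE?T → r3=0xfc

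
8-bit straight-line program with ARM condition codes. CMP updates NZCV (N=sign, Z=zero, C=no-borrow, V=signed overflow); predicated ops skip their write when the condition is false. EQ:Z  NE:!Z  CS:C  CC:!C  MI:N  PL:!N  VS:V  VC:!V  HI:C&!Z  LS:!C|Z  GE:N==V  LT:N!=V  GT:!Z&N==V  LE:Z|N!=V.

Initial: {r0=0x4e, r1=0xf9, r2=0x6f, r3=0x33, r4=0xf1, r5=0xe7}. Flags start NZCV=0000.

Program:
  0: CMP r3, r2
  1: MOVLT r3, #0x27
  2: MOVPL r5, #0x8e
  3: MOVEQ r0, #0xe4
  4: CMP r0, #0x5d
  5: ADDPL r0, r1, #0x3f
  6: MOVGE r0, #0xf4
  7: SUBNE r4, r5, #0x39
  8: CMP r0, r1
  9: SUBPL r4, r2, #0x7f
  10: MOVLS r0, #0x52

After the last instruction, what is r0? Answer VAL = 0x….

VAL = 0x52

[0] flags=1000 → (cmp)
[1] flags=1000 LT?T → r3=0x27
[2] flags=1000 PL?F → skip
[3] flags=1000 EQ?F → skip
[4] flags=1000 → (cmp)
[5] flags=1000 PL?F → skip
[6] flags=1000 GE?F → skip
[7] flags=1000 NE?T → r4=0xae
[8] flags=0000 → (cmp)
[9] flags=0000 PL?T → r4=0xf0
[10] flags=0000 LS?T → r0=0x52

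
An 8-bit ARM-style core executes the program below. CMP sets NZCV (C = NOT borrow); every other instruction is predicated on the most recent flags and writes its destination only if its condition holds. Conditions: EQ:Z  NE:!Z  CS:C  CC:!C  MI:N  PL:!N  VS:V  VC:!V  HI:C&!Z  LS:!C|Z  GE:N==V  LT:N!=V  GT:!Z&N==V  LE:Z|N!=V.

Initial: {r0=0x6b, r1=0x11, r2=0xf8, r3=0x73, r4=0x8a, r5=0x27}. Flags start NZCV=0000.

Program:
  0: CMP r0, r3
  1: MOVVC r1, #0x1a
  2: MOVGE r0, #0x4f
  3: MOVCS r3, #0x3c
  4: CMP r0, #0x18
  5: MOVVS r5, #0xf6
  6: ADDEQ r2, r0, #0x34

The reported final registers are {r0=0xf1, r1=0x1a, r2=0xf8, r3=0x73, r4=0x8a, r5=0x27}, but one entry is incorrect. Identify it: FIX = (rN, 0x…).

[0] flags=1000 → (cmp)
[1] flags=1000 VC?T → r1=0x1a
[2] flags=1000 GE?F → skip
[3] flags=1000 CS?F → skip
[4] flags=0010 → (cmp)
[5] flags=0010 VS?F → skip
[6] flags=0010 EQ?F → skip

FIX = (r0, 0x6b)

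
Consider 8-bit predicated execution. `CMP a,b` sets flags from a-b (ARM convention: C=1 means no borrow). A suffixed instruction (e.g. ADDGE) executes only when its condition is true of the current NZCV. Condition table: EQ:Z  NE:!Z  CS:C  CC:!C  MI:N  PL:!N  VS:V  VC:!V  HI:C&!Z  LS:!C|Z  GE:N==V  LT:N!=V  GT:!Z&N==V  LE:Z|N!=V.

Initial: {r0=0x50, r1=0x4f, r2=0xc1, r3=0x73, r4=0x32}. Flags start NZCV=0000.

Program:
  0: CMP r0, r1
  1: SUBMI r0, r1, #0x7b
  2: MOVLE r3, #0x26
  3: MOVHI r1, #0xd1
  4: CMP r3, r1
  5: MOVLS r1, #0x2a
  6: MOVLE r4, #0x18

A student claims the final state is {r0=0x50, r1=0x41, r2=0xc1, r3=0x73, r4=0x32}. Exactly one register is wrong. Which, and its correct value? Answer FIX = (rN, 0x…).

[0] flags=0010 → (cmp)
[1] flags=0010 MI?F → skip
[2] flags=0010 LE?F → skip
[3] flags=0010 HI?T → r1=0xd1
[4] flags=1001 → (cmp)
[5] flags=1001 LS?T → r1=0x2a
[6] flags=1001 LE?F → skip

FIX = (r1, 0x2a)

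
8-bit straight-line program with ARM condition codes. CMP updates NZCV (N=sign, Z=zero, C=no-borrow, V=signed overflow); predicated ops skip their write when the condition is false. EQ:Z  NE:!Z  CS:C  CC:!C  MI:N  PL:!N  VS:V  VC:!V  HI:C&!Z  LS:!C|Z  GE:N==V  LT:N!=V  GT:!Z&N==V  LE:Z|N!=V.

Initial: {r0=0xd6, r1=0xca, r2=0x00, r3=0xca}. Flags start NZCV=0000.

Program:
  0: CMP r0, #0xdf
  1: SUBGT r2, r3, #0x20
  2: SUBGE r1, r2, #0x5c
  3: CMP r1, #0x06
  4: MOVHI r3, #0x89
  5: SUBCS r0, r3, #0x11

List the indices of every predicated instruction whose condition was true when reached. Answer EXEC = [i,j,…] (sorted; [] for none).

[0] flags=1000 → (cmp)
[1] flags=1000 GT?F → skip
[2] flags=1000 GE?F → skip
[3] flags=1010 → (cmp)
[4] flags=1010 HI?T → r3=0x89
[5] flags=1010 CS?T → r0=0x78

EXEC = [4,5]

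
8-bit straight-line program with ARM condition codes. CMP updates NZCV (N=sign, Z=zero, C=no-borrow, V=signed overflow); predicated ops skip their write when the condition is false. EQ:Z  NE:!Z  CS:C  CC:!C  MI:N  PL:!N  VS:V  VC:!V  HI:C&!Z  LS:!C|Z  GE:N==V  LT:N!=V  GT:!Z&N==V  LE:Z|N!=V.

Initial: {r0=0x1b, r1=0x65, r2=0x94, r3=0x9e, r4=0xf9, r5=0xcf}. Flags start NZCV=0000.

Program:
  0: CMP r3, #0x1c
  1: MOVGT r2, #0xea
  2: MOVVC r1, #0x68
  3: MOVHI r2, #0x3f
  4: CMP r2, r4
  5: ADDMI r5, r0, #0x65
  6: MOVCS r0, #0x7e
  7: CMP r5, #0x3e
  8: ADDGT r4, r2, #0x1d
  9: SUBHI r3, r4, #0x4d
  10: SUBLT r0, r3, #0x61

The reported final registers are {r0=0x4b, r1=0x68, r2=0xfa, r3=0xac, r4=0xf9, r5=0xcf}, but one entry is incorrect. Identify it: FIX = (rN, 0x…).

[0] flags=1010 → (cmp)
[1] flags=1010 GT?F → skip
[2] flags=1010 VC?T → r1=0x68
[3] flags=1010 HI?T → r2=0x3f
[4] flags=0000 → (cmp)
[5] flags=0000 MI?F → skip
[6] flags=0000 CS?F → skip
[7] flags=1010 → (cmp)
[8] flags=1010 GT?F → skip
[9] flags=1010 HI?T → r3=0xac
[10] flags=1010 LT?T → r0=0x4b

FIX = (r2, 0x3f)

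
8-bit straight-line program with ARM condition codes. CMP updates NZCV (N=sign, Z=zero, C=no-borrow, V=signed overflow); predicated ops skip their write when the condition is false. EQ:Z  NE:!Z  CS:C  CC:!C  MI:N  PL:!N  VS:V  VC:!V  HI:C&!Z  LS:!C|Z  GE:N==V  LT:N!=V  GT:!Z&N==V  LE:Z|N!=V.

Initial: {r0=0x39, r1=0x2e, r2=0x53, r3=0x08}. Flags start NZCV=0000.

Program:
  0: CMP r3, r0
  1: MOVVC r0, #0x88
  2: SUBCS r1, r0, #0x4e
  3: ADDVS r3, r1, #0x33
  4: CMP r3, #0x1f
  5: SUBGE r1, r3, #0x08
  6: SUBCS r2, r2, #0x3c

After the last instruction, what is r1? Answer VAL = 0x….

0: ✓ CMP  NZCV=1000
1: ✓ MOVVC  r0←0x88
2: · SUBCS
3: · ADDVS
4: ✓ CMP  NZCV=1000
5: · SUBGE
6: · SUBCS

VAL = 0x2e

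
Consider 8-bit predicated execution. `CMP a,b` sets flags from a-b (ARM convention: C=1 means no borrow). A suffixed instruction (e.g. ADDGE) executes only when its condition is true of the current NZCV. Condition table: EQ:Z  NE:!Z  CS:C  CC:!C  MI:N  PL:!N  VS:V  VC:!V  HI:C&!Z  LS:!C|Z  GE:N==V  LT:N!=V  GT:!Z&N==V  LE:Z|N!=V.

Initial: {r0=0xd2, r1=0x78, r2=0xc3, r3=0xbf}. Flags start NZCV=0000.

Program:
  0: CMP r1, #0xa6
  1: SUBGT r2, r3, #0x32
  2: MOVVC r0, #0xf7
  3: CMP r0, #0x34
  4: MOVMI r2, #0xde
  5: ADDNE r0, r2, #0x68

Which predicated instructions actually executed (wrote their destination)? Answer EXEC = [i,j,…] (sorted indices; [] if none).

[0] flags=1001 → (cmp)
[1] flags=1001 GT?T → r2=0x8d
[2] flags=1001 VC?F → skip
[3] flags=1010 → (cmp)
[4] flags=1010 MI?T → r2=0xde
[5] flags=1010 NE?T → r0=0x46

EXEC = [1,4,5]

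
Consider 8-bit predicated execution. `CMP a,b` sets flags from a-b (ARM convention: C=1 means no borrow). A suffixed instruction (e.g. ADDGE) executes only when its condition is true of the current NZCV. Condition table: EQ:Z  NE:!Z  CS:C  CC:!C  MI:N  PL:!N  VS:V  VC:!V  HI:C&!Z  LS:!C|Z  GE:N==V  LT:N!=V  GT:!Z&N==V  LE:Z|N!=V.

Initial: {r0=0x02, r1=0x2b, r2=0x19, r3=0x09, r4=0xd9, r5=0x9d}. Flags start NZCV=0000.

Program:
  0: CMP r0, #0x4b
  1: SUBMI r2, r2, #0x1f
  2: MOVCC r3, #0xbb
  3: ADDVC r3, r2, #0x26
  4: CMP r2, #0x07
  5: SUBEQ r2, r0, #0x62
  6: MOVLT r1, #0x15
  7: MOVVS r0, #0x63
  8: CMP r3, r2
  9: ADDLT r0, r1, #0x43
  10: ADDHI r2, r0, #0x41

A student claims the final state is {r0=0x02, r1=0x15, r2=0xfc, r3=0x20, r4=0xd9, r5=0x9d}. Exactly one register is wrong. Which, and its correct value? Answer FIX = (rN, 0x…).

0: ✓ CMP  NZCV=1000
1: ✓ SUBMI  r2←0xfa
2: ✓ MOVCC  r3←0xbb
3: ✓ ADDVC  r3←0x20
4: ✓ CMP  NZCV=1010
5: · SUBEQ
6: ✓ MOVLT  r1←0x15
7: · MOVVS
8: ✓ CMP  NZCV=0000
9: · ADDLT
10: · ADDHI

FIX = (r2, 0xfa)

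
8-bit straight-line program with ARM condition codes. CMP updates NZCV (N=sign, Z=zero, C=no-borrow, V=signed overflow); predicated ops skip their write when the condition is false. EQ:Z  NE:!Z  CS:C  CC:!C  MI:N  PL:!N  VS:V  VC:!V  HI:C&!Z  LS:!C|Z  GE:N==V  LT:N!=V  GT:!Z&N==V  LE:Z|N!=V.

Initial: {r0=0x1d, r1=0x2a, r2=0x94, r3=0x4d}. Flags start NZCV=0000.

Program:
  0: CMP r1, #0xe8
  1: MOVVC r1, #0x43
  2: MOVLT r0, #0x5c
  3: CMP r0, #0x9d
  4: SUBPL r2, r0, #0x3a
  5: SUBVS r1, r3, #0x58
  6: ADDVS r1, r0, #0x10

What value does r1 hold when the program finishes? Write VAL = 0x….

[0] flags=0000 → (cmp)
[1] flags=0000 VC?T → r1=0x43
[2] flags=0000 LT?F → skip
[3] flags=1001 → (cmp)
[4] flags=1001 PL?F → skip
[5] flags=1001 VS?T → r1=0xf5
[6] flags=1001 VS?T → r1=0x2d

VAL = 0x2d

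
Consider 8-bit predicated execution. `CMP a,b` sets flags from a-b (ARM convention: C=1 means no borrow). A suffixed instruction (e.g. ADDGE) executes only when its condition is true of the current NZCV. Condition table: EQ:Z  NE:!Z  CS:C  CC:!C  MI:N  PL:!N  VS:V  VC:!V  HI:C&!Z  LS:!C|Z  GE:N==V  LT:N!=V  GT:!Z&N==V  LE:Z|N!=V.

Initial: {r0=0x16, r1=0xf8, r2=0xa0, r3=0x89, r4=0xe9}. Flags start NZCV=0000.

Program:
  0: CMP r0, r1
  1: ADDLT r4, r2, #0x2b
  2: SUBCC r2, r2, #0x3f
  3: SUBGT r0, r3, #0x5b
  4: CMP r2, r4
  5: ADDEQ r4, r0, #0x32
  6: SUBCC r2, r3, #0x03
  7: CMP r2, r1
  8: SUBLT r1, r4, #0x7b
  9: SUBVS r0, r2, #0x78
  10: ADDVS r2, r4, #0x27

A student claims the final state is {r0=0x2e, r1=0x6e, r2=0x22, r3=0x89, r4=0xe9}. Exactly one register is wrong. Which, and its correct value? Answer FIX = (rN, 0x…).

FIX = (r2, 0x86)

[0] flags=0000 → (cmp)
[1] flags=0000 LT?F → skip
[2] flags=0000 CC?T → r2=0x61
[3] flags=0000 GT?T → r0=0x2e
[4] flags=0000 → (cmp)
[5] flags=0000 EQ?F → skip
[6] flags=0000 CC?T → r2=0x86
[7] flags=1000 → (cmp)
[8] flags=1000 LT?T → r1=0x6e
[9] flags=1000 VS?F → skip
[10] flags=1000 VS?F → skip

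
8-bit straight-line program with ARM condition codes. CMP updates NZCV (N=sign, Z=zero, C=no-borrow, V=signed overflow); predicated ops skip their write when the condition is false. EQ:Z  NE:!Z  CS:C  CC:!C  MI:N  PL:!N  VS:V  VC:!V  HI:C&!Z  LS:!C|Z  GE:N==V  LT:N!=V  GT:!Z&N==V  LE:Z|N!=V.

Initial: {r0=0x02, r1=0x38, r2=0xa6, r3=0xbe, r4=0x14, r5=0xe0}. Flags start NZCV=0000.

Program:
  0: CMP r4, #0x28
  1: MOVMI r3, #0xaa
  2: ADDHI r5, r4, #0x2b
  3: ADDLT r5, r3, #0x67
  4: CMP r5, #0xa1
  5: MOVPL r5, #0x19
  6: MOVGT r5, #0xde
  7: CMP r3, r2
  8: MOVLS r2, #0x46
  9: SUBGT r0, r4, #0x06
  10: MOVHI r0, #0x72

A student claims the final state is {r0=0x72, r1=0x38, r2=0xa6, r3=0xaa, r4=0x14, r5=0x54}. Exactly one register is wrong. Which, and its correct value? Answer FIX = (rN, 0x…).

FIX = (r5, 0xde)

0: ✓ CMP  NZCV=1000
1: ✓ MOVMI  r3←0xaa
2: · ADDHI
3: ✓ ADDLT  r5←0x11
4: ✓ CMP  NZCV=0000
5: ✓ MOVPL  r5←0x19
6: ✓ MOVGT  r5←0xde
7: ✓ CMP  NZCV=0010
8: · MOVLS
9: ✓ SUBGT  r0←0x0e
10: ✓ MOVHI  r0←0x72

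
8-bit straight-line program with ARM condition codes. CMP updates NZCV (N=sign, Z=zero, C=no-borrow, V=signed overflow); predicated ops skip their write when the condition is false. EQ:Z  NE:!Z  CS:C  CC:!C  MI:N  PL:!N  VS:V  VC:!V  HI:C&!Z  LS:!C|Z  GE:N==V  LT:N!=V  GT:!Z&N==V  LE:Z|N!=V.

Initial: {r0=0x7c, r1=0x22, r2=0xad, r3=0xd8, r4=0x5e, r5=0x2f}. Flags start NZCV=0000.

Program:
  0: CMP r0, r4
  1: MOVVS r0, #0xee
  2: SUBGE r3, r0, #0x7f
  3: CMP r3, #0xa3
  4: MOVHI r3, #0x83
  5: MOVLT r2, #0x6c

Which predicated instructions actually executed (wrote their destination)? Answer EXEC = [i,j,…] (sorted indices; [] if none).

0: ✓ CMP  NZCV=0010
1: · MOVVS
2: ✓ SUBGE  r3←0xfd
3: ✓ CMP  NZCV=0010
4: ✓ MOVHI  r3←0x83
5: · MOVLT

EXEC = [2,4]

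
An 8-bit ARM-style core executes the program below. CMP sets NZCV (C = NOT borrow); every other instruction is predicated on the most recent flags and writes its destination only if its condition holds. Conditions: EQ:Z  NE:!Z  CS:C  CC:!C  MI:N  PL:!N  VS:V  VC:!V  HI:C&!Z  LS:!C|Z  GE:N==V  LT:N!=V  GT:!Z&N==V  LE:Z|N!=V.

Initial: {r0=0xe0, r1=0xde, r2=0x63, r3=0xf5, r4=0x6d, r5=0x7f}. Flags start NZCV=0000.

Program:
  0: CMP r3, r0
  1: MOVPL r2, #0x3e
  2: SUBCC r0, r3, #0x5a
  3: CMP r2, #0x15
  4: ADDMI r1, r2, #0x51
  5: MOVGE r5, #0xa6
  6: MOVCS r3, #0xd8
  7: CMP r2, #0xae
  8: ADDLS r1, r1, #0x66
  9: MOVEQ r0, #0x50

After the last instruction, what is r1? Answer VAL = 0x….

VAL = 0x44

0: ✓ CMP  NZCV=0010
1: ✓ MOVPL  r2←0x3e
2: · SUBCC
3: ✓ CMP  NZCV=0010
4: · ADDMI
5: ✓ MOVGE  r5←0xa6
6: ✓ MOVCS  r3←0xd8
7: ✓ CMP  NZCV=1001
8: ✓ ADDLS  r1←0x44
9: · MOVEQ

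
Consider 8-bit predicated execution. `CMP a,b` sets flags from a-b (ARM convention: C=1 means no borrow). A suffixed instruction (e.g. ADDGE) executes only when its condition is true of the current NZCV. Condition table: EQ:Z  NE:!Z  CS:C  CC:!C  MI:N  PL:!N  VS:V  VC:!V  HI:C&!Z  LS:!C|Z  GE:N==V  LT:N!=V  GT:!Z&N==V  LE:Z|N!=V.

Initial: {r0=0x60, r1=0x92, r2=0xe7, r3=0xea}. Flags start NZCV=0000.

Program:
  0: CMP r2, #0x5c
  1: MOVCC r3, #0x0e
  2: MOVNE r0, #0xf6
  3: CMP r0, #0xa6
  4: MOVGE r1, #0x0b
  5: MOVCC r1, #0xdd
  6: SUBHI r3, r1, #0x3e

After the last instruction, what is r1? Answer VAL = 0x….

0: ✓ CMP  NZCV=1010
1: · MOVCC
2: ✓ MOVNE  r0←0xf6
3: ✓ CMP  NZCV=0010
4: ✓ MOVGE  r1←0x0b
5: · MOVCC
6: ✓ SUBHI  r3←0xcd

VAL = 0x0b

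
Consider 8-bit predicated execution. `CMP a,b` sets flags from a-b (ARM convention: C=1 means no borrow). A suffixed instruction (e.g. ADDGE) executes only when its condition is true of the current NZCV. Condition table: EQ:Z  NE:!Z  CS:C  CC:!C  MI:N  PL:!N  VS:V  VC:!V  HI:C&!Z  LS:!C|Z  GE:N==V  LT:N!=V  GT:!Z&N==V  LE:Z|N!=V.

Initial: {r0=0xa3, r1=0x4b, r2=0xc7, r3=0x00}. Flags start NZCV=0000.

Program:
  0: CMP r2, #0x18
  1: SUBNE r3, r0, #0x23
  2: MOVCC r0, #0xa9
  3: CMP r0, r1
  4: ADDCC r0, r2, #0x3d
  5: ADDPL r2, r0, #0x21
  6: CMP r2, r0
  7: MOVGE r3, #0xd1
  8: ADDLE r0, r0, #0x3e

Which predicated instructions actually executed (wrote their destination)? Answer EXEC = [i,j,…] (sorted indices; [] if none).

0: ✓ CMP  NZCV=1010
1: ✓ SUBNE  r3←0x80
2: · MOVCC
3: ✓ CMP  NZCV=0011
4: · ADDCC
5: ✓ ADDPL  r2←0xc4
6: ✓ CMP  NZCV=0010
7: ✓ MOVGE  r3←0xd1
8: · ADDLE

EXEC = [1,5,7]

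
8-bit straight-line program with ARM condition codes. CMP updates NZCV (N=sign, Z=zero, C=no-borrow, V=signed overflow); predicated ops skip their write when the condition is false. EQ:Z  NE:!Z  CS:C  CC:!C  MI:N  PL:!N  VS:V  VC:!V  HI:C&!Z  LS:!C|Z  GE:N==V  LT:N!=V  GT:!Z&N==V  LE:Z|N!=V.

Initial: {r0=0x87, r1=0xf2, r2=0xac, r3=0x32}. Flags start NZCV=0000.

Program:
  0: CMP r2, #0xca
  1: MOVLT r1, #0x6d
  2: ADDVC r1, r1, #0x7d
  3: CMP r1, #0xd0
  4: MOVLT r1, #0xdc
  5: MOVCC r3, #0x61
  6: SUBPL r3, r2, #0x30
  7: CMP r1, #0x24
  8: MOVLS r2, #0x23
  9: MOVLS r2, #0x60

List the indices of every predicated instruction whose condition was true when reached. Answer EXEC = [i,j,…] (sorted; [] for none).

[0] flags=1000 → (cmp)
[1] flags=1000 LT?T → r1=0x6d
[2] flags=1000 VC?T → r1=0xea
[3] flags=0010 → (cmp)
[4] flags=0010 LT?F → skip
[5] flags=0010 CC?F → skip
[6] flags=0010 PL?T → r3=0x7c
[7] flags=1010 → (cmp)
[8] flags=1010 LS?F → skip
[9] flags=1010 LS?F → skip

EXEC = [1,2,6]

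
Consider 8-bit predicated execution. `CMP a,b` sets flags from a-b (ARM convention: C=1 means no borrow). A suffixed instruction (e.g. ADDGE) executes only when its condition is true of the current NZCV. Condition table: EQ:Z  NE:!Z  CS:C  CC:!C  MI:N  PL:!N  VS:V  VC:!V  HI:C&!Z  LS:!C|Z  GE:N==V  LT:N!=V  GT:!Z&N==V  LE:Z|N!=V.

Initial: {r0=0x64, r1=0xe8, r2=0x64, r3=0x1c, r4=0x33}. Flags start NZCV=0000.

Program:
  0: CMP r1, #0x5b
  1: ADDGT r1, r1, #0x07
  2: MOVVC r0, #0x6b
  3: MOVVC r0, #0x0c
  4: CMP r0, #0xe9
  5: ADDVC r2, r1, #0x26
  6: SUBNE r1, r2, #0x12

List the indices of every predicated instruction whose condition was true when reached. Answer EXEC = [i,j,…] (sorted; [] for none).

EXEC = [2,3,5,6]

[0] flags=1010 → (cmp)
[1] flags=1010 GT?F → skip
[2] flags=1010 VC?T → r0=0x6b
[3] flags=1010 VC?T → r0=0x0c
[4] flags=0000 → (cmp)
[5] flags=0000 VC?T → r2=0x0e
[6] flags=0000 NE?T → r1=0xfc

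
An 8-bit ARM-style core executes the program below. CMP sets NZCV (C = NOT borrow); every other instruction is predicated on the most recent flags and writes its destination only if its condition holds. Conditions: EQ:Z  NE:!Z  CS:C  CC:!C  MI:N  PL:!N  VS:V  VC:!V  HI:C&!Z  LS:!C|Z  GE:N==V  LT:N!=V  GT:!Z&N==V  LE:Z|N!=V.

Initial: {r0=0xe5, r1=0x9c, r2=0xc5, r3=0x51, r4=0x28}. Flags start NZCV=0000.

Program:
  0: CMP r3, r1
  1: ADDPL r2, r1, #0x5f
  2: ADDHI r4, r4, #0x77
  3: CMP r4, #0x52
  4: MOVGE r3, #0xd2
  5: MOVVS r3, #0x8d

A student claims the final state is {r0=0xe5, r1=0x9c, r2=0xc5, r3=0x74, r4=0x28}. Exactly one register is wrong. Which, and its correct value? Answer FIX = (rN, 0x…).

0: ✓ CMP  NZCV=1001
1: · ADDPL
2: · ADDHI
3: ✓ CMP  NZCV=1000
4: · MOVGE
5: · MOVVS

FIX = (r3, 0x51)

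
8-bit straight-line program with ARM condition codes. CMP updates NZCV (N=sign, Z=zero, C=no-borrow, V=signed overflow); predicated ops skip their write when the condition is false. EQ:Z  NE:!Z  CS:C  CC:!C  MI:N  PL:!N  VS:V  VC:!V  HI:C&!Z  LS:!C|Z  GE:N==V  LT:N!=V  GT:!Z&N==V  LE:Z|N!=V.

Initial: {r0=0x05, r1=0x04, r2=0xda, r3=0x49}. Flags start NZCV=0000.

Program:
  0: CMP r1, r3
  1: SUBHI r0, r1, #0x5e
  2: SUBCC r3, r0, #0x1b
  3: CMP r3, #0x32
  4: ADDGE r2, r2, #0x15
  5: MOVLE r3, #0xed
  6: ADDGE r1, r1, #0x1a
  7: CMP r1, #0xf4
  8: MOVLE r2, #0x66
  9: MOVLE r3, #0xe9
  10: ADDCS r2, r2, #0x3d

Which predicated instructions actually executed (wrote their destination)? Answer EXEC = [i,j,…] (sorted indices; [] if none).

EXEC = [2,5]

0: ✓ CMP  NZCV=1000
1: · SUBHI
2: ✓ SUBCC  r3←0xea
3: ✓ CMP  NZCV=1010
4: · ADDGE
5: ✓ MOVLE  r3←0xed
6: · ADDGE
7: ✓ CMP  NZCV=0000
8: · MOVLE
9: · MOVLE
10: · ADDCS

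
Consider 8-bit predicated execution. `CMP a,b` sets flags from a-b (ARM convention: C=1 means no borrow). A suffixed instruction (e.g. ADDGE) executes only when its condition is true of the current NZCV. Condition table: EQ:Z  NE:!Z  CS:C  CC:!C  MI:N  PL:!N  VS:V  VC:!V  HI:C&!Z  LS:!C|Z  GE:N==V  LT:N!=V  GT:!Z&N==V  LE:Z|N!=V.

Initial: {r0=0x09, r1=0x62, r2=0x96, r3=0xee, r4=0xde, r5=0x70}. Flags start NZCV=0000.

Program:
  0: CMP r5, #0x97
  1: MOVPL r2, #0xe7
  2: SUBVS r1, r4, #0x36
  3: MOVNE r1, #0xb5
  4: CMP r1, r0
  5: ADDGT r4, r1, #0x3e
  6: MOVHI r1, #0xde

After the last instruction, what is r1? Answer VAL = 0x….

0: ✓ CMP  NZCV=1001
1: · MOVPL
2: ✓ SUBVS  r1←0xa8
3: ✓ MOVNE  r1←0xb5
4: ✓ CMP  NZCV=1010
5: · ADDGT
6: ✓ MOVHI  r1←0xde

VAL = 0xde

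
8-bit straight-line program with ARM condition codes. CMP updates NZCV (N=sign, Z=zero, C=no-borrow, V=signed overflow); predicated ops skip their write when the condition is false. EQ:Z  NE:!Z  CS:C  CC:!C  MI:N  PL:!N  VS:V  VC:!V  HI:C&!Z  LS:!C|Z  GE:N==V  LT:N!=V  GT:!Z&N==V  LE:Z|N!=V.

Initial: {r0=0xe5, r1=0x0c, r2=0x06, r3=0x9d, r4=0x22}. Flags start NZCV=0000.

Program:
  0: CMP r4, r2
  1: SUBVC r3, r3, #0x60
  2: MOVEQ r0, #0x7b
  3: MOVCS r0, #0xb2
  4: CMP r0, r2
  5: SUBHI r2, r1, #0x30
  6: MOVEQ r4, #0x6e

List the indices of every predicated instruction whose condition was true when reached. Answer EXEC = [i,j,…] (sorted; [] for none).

[0] flags=0010 → (cmp)
[1] flags=0010 VC?T → r3=0x3d
[2] flags=0010 EQ?F → skip
[3] flags=0010 CS?T → r0=0xb2
[4] flags=1010 → (cmp)
[5] flags=1010 HI?T → r2=0xdc
[6] flags=1010 EQ?F → skip

EXEC = [1,3,5]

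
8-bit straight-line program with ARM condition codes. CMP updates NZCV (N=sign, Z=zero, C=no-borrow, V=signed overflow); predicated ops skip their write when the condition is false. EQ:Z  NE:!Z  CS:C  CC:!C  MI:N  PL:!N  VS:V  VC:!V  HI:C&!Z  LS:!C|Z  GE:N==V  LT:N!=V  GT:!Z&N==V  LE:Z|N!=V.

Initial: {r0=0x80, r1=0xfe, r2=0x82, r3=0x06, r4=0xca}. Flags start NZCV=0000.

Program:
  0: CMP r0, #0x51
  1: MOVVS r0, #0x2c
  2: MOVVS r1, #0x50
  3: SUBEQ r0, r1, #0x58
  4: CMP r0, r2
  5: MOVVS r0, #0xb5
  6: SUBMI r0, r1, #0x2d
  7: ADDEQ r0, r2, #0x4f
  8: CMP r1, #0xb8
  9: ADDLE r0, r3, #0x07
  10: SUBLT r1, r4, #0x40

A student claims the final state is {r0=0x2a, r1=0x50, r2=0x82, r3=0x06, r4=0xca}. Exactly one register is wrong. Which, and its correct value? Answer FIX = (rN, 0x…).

FIX = (r0, 0x23)

0: ✓ CMP  NZCV=0011
1: ✓ MOVVS  r0←0x2c
2: ✓ MOVVS  r1←0x50
3: · SUBEQ
4: ✓ CMP  NZCV=1001
5: ✓ MOVVS  r0←0xb5
6: ✓ SUBMI  r0←0x23
7: · ADDEQ
8: ✓ CMP  NZCV=1001
9: · ADDLE
10: · SUBLT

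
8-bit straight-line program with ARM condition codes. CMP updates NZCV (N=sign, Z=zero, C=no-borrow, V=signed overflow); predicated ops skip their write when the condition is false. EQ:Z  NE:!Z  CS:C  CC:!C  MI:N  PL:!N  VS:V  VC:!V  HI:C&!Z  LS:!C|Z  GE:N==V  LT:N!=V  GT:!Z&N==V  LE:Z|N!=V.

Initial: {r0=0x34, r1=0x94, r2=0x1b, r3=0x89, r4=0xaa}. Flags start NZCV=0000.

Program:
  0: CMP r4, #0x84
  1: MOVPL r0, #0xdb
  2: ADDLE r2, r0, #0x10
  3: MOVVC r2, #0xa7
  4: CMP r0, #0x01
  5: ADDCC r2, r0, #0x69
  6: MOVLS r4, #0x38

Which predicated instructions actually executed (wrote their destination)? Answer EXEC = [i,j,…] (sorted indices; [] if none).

0: ✓ CMP  NZCV=0010
1: ✓ MOVPL  r0←0xdb
2: · ADDLE
3: ✓ MOVVC  r2←0xa7
4: ✓ CMP  NZCV=1010
5: · ADDCC
6: · MOVLS

EXEC = [1,3]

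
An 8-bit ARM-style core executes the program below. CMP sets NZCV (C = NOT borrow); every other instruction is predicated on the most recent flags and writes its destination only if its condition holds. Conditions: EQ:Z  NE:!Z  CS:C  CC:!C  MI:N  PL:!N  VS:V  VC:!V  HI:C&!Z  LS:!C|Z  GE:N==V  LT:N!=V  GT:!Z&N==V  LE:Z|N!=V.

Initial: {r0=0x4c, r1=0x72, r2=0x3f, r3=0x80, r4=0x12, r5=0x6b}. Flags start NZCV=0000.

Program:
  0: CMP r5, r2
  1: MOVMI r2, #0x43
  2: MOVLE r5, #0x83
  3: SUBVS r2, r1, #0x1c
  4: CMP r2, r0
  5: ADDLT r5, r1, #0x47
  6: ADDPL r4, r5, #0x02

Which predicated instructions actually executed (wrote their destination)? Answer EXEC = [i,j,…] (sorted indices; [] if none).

0: ✓ CMP  NZCV=0010
1: · MOVMI
2: · MOVLE
3: · SUBVS
4: ✓ CMP  NZCV=1000
5: ✓ ADDLT  r5←0xb9
6: · ADDPL

EXEC = [5]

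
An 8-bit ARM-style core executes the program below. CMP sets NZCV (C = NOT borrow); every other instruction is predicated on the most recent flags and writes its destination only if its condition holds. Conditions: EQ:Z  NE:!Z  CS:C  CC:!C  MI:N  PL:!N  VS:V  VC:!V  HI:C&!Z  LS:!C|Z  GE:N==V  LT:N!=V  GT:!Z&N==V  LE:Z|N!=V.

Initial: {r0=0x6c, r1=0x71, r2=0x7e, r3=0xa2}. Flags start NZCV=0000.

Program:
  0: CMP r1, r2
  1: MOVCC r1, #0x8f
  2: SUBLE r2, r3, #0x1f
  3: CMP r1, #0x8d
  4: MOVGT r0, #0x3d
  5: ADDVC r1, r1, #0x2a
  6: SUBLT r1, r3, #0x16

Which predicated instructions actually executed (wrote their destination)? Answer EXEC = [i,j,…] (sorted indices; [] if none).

[0] flags=1000 → (cmp)
[1] flags=1000 CC?T → r1=0x8f
[2] flags=1000 LE?T → r2=0x83
[3] flags=0010 → (cmp)
[4] flags=0010 GT?T → r0=0x3d
[5] flags=0010 VC?T → r1=0xb9
[6] flags=0010 LT?F → skip

EXEC = [1,2,4,5]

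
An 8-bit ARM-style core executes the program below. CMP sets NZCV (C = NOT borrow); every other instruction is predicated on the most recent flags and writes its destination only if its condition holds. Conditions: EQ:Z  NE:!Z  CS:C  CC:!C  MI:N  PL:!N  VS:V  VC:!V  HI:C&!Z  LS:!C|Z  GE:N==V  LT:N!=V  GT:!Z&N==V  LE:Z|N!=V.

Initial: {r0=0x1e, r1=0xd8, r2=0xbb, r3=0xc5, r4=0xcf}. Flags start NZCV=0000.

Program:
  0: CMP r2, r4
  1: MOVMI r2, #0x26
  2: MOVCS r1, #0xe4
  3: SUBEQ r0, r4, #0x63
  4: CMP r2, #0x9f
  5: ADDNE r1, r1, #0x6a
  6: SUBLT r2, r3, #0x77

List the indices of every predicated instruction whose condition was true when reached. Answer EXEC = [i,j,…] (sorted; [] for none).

EXEC = [1,5]

0: ✓ CMP  NZCV=1000
1: ✓ MOVMI  r2←0x26
2: · MOVCS
3: · SUBEQ
4: ✓ CMP  NZCV=1001
5: ✓ ADDNE  r1←0x42
6: · SUBLT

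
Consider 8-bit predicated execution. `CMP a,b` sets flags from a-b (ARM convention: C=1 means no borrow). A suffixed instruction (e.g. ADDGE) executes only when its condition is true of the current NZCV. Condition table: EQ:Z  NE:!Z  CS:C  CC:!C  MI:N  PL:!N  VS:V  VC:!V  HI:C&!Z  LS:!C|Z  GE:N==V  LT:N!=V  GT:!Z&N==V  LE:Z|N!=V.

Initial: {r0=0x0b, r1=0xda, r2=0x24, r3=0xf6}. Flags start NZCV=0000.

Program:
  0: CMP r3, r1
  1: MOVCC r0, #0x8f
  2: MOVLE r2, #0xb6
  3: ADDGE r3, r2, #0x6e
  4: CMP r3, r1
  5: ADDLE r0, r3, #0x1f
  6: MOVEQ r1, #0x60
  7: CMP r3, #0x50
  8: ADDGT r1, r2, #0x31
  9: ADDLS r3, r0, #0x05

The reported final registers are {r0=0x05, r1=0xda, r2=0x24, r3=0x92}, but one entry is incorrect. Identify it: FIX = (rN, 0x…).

FIX = (r0, 0xb1)

[0] flags=0010 → (cmp)
[1] flags=0010 CC?F → skip
[2] flags=0010 LE?F → skip
[3] flags=0010 GE?T → r3=0x92
[4] flags=1000 → (cmp)
[5] flags=1000 LE?T → r0=0xb1
[6] flags=1000 EQ?F → skip
[7] flags=0011 → (cmp)
[8] flags=0011 GT?F → skip
[9] flags=0011 LS?F → skip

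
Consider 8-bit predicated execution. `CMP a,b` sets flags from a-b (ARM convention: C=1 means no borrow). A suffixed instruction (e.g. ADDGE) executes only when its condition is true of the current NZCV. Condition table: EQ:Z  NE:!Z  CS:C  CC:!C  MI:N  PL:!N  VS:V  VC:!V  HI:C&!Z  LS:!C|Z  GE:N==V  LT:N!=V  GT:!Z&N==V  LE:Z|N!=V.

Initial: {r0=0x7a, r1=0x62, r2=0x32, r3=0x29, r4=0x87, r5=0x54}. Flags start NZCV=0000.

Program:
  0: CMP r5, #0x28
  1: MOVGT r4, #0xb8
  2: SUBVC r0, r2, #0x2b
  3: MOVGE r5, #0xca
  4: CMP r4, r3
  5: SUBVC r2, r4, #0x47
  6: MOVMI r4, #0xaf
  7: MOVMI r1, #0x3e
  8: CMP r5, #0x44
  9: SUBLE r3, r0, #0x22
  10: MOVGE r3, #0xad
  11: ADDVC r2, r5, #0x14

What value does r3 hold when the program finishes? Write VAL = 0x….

0: ✓ CMP  NZCV=0010
1: ✓ MOVGT  r4←0xb8
2: ✓ SUBVC  r0←0x07
3: ✓ MOVGE  r5←0xca
4: ✓ CMP  NZCV=1010
5: ✓ SUBVC  r2←0x71
6: ✓ MOVMI  r4←0xaf
7: ✓ MOVMI  r1←0x3e
8: ✓ CMP  NZCV=1010
9: ✓ SUBLE  r3←0xe5
10: · MOVGE
11: ✓ ADDVC  r2←0xde

VAL = 0xe5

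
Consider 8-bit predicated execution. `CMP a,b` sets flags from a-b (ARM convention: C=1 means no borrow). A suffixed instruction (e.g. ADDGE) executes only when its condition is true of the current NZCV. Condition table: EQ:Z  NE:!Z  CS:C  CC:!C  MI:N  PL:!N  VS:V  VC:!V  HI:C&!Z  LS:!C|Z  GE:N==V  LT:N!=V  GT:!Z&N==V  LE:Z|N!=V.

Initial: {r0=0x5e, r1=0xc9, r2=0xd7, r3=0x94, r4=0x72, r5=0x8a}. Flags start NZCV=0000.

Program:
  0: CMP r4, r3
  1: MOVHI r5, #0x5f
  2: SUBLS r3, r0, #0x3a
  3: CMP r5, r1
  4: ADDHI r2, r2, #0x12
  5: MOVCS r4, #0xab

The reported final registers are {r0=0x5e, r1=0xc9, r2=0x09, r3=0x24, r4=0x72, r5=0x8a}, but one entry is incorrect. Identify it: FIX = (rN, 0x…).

FIX = (r2, 0xd7)

[0] flags=1001 → (cmp)
[1] flags=1001 HI?F → skip
[2] flags=1001 LS?T → r3=0x24
[3] flags=1000 → (cmp)
[4] flags=1000 HI?F → skip
[5] flags=1000 CS?F → skip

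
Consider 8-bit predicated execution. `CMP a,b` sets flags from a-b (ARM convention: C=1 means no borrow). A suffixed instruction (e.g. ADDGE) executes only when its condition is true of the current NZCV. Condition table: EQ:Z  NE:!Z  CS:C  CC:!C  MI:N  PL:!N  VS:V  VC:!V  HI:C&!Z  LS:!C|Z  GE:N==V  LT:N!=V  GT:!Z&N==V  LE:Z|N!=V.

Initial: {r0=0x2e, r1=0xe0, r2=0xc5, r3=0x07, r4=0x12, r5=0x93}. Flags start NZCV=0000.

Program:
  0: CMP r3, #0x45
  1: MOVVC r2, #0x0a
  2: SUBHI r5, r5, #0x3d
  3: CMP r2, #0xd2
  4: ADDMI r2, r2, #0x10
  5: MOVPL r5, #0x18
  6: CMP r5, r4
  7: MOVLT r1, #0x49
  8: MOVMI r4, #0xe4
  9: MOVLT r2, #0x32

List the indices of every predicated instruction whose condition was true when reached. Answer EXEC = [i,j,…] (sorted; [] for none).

0: ✓ CMP  NZCV=1000
1: ✓ MOVVC  r2←0x0a
2: · SUBHI
3: ✓ CMP  NZCV=0000
4: · ADDMI
5: ✓ MOVPL  r5←0x18
6: ✓ CMP  NZCV=0010
7: · MOVLT
8: · MOVMI
9: · MOVLT

EXEC = [1,5]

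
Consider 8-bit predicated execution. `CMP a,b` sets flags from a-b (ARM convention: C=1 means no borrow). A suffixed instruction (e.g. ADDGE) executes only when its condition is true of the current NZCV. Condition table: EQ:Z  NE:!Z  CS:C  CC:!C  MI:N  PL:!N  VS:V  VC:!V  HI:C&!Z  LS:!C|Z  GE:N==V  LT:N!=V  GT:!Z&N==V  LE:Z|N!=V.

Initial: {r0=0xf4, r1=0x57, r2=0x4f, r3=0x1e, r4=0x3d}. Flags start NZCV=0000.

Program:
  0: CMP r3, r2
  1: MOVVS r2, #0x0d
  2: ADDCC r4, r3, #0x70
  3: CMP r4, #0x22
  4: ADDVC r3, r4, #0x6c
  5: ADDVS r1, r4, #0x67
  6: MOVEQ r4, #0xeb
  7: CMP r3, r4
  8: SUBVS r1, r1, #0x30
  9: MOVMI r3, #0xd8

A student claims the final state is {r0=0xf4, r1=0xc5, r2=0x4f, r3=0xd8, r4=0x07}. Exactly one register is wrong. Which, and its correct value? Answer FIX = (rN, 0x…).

FIX = (r4, 0x8e)

[0] flags=1000 → (cmp)
[1] flags=1000 VS?F → skip
[2] flags=1000 CC?T → r4=0x8e
[3] flags=0011 → (cmp)
[4] flags=0011 VC?F → skip
[5] flags=0011 VS?T → r1=0xf5
[6] flags=0011 EQ?F → skip
[7] flags=1001 → (cmp)
[8] flags=1001 VS?T → r1=0xc5
[9] flags=1001 MI?T → r3=0xd8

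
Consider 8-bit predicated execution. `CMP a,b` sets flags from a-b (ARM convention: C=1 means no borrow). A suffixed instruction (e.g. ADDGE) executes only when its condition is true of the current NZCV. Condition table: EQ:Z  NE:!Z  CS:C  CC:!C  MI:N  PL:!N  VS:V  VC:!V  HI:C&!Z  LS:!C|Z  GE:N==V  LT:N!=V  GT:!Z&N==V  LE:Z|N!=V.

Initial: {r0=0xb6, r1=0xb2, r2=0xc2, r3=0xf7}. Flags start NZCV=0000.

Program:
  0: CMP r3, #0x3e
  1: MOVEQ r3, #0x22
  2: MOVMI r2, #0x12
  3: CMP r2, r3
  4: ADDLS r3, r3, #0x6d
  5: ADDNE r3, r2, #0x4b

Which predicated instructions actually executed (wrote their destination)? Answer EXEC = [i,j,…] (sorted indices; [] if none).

EXEC = [2,4,5]

[0] flags=1010 → (cmp)
[1] flags=1010 EQ?F → skip
[2] flags=1010 MI?T → r2=0x12
[3] flags=0000 → (cmp)
[4] flags=0000 LS?T → r3=0x64
[5] flags=0000 NE?T → r3=0x5d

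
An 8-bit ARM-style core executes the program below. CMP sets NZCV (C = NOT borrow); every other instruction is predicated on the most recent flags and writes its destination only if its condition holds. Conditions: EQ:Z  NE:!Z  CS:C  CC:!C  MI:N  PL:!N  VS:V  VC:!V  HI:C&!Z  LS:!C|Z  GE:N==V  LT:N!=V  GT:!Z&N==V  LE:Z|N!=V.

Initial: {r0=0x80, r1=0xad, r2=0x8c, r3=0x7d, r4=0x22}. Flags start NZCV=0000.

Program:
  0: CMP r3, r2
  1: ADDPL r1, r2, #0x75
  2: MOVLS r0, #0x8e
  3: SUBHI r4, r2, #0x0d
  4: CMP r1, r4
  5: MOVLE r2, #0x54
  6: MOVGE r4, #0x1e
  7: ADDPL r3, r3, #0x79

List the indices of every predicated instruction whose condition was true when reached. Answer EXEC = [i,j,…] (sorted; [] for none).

EXEC = [2,5]

0: ✓ CMP  NZCV=1001
1: · ADDPL
2: ✓ MOVLS  r0←0x8e
3: · SUBHI
4: ✓ CMP  NZCV=1010
5: ✓ MOVLE  r2←0x54
6: · MOVGE
7: · ADDPL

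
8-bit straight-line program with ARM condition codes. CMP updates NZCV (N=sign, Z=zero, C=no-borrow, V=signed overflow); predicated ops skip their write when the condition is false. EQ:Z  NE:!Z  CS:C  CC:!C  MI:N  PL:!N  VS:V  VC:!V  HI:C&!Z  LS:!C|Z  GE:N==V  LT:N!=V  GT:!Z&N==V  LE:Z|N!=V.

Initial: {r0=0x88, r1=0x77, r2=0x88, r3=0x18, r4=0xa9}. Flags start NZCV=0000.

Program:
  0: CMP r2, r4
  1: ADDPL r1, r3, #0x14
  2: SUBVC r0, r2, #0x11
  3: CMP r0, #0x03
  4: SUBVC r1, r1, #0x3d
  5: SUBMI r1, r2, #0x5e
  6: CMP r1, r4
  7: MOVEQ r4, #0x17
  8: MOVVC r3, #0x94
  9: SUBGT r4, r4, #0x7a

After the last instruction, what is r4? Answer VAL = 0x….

[0] flags=1000 → (cmp)
[1] flags=1000 PL?F → skip
[2] flags=1000 VC?T → r0=0x77
[3] flags=0010 → (cmp)
[4] flags=0010 VC?T → r1=0x3a
[5] flags=0010 MI?F → skip
[6] flags=1001 → (cmp)
[7] flags=1001 EQ?F → skip
[8] flags=1001 VC?F → skip
[9] flags=1001 GT?T → r4=0x2f

VAL = 0x2f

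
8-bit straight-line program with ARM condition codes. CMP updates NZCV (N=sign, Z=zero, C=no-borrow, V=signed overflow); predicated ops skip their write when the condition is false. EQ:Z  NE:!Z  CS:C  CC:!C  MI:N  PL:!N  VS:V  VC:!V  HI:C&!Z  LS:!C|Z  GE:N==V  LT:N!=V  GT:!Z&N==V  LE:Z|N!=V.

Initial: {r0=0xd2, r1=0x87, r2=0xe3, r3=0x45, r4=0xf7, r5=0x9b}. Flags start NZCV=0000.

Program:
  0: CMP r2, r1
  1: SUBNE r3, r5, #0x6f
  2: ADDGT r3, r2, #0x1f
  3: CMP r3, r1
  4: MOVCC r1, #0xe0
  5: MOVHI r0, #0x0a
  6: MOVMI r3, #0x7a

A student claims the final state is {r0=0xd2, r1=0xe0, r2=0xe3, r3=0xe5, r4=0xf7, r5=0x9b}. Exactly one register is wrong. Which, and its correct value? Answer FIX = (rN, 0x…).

0: ✓ CMP  NZCV=0010
1: ✓ SUBNE  r3←0x2c
2: ✓ ADDGT  r3←0x02
3: ✓ CMP  NZCV=0000
4: ✓ MOVCC  r1←0xe0
5: · MOVHI
6: · MOVMI

FIX = (r3, 0x02)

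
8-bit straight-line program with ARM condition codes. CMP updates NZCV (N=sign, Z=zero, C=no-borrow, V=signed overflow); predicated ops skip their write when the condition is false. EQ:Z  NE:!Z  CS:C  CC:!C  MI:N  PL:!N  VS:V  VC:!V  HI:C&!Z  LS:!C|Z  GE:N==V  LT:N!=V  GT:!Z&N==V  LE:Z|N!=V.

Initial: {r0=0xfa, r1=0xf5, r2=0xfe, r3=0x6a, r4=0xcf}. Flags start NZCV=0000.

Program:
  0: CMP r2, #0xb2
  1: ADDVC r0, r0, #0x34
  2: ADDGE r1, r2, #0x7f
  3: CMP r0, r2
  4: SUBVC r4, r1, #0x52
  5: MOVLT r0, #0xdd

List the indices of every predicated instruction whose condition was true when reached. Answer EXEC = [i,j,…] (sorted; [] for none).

EXEC = [1,2,4]

[0] flags=0010 → (cmp)
[1] flags=0010 VC?T → r0=0x2e
[2] flags=0010 GE?T → r1=0x7d
[3] flags=0000 → (cmp)
[4] flags=0000 VC?T → r4=0x2b
[5] flags=0000 LT?F → skip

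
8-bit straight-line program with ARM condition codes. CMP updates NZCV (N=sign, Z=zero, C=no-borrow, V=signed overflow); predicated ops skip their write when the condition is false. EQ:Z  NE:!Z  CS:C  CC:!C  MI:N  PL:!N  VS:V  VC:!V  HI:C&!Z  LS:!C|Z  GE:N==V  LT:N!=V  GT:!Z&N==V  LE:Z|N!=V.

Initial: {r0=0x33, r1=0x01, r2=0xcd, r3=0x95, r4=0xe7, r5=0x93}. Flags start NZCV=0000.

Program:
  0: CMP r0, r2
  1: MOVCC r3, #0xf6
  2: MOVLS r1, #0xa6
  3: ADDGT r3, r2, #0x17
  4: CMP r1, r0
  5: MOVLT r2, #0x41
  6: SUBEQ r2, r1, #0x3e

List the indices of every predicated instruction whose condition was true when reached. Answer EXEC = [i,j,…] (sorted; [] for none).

[0] flags=0000 → (cmp)
[1] flags=0000 CC?T → r3=0xf6
[2] flags=0000 LS?T → r1=0xa6
[3] flags=0000 GT?T → r3=0xe4
[4] flags=0011 → (cmp)
[5] flags=0011 LT?T → r2=0x41
[6] flags=0011 EQ?F → skip

EXEC = [1,2,3,5]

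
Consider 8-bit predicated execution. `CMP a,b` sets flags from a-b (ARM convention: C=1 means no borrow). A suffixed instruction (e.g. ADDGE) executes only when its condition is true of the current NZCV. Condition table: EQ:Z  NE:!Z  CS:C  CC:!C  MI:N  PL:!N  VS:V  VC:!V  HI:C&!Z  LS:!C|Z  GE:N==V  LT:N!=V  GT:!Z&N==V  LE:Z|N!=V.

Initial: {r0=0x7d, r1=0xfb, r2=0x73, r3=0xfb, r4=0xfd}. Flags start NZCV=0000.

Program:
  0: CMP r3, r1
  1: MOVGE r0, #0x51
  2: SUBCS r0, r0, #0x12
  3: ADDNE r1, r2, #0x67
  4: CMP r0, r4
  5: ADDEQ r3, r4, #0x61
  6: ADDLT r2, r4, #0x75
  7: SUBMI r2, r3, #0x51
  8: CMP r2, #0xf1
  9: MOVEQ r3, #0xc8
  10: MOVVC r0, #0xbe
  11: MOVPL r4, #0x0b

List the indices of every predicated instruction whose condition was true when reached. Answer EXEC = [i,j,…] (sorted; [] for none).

EXEC = [1,2]

[0] flags=0110 → (cmp)
[1] flags=0110 GE?T → r0=0x51
[2] flags=0110 CS?T → r0=0x3f
[3] flags=0110 NE?F → skip
[4] flags=0000 → (cmp)
[5] flags=0000 EQ?F → skip
[6] flags=0000 LT?F → skip
[7] flags=0000 MI?F → skip
[8] flags=1001 → (cmp)
[9] flags=1001 EQ?F → skip
[10] flags=1001 VC?F → skip
[11] flags=1001 PL?F → skip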